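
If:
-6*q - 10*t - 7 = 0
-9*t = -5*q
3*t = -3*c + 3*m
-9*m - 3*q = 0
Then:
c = 7/13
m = 21/104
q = -63/104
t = -35/104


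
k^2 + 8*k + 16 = (k + 4)^2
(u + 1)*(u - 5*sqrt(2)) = u^2 - 5*sqrt(2)*u + u - 5*sqrt(2)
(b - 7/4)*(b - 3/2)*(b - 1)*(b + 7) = b^4 + 11*b^3/4 - 191*b^2/8 + 77*b/2 - 147/8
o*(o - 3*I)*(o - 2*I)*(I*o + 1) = I*o^4 + 6*o^3 - 11*I*o^2 - 6*o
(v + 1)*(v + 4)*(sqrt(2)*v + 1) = sqrt(2)*v^3 + v^2 + 5*sqrt(2)*v^2 + 5*v + 4*sqrt(2)*v + 4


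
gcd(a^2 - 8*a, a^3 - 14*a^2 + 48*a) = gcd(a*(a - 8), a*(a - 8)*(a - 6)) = a^2 - 8*a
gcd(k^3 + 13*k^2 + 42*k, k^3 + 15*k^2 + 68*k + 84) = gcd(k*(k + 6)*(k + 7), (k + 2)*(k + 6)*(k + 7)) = k^2 + 13*k + 42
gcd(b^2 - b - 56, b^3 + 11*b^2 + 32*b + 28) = b + 7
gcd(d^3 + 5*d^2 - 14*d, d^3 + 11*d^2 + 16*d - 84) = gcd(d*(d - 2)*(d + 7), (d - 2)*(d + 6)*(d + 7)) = d^2 + 5*d - 14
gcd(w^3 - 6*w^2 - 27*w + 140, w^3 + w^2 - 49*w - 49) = w - 7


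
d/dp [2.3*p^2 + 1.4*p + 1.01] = 4.6*p + 1.4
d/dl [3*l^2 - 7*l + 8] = 6*l - 7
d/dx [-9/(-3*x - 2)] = -27/(3*x + 2)^2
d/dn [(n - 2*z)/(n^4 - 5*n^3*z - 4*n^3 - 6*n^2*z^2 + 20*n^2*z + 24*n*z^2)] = (n*(n^3 - 5*n^2*z - 4*n^2 - 6*n*z^2 + 20*n*z + 24*z^2) - (n - 2*z)*(4*n^3 - 15*n^2*z - 12*n^2 - 12*n*z^2 + 40*n*z + 24*z^2))/(n^2*(n^3 - 5*n^2*z - 4*n^2 - 6*n*z^2 + 20*n*z + 24*z^2)^2)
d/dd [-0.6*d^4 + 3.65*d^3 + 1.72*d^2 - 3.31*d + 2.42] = -2.4*d^3 + 10.95*d^2 + 3.44*d - 3.31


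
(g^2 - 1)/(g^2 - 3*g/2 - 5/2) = 2*(g - 1)/(2*g - 5)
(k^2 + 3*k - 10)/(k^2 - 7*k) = (k^2 + 3*k - 10)/(k*(k - 7))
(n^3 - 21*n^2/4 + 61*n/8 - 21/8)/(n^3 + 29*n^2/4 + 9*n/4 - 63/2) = (2*n^2 - 7*n + 3)/(2*(n^2 + 9*n + 18))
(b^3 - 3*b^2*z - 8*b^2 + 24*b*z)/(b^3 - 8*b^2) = (b - 3*z)/b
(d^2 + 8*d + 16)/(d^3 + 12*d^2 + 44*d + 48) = (d + 4)/(d^2 + 8*d + 12)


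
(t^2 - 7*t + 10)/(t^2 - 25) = (t - 2)/(t + 5)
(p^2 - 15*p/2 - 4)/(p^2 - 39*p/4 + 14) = 2*(2*p + 1)/(4*p - 7)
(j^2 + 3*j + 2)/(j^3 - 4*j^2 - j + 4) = (j + 2)/(j^2 - 5*j + 4)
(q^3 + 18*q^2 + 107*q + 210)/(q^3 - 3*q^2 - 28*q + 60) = (q^2 + 13*q + 42)/(q^2 - 8*q + 12)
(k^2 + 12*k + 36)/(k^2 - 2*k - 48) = (k + 6)/(k - 8)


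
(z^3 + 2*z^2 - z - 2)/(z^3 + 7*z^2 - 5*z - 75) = (z^3 + 2*z^2 - z - 2)/(z^3 + 7*z^2 - 5*z - 75)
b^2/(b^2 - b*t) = b/(b - t)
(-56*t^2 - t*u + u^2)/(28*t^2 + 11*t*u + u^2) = (-8*t + u)/(4*t + u)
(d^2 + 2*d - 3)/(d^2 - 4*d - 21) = (d - 1)/(d - 7)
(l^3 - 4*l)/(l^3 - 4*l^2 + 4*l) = (l + 2)/(l - 2)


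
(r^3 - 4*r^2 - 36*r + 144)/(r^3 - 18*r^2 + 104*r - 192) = (r + 6)/(r - 8)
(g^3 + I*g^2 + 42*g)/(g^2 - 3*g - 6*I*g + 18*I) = g*(g + 7*I)/(g - 3)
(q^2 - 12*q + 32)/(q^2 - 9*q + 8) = (q - 4)/(q - 1)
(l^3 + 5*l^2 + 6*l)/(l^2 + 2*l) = l + 3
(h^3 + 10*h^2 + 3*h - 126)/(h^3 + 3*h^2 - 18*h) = (h + 7)/h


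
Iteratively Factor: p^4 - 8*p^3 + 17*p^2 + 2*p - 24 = (p - 3)*(p^3 - 5*p^2 + 2*p + 8) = (p - 3)*(p - 2)*(p^2 - 3*p - 4) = (p - 4)*(p - 3)*(p - 2)*(p + 1)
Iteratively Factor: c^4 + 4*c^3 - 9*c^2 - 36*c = (c - 3)*(c^3 + 7*c^2 + 12*c) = c*(c - 3)*(c^2 + 7*c + 12) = c*(c - 3)*(c + 4)*(c + 3)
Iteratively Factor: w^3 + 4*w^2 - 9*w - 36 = (w + 4)*(w^2 - 9) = (w + 3)*(w + 4)*(w - 3)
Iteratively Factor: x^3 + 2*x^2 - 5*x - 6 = (x + 1)*(x^2 + x - 6) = (x - 2)*(x + 1)*(x + 3)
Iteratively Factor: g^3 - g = (g + 1)*(g^2 - g) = (g - 1)*(g + 1)*(g)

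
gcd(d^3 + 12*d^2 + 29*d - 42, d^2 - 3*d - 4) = 1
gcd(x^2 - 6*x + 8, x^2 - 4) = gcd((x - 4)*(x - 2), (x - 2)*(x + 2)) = x - 2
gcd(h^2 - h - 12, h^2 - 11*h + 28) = h - 4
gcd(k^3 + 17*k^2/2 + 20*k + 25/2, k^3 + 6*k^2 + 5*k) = k^2 + 6*k + 5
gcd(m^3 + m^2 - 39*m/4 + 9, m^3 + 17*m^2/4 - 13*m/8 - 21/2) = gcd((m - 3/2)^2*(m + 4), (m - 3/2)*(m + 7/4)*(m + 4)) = m^2 + 5*m/2 - 6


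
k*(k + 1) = k^2 + k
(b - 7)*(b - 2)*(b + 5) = b^3 - 4*b^2 - 31*b + 70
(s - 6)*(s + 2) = s^2 - 4*s - 12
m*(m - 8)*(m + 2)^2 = m^4 - 4*m^3 - 28*m^2 - 32*m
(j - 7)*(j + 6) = j^2 - j - 42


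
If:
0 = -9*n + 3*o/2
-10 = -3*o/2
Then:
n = 10/9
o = 20/3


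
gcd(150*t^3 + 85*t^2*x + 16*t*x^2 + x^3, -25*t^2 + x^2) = 5*t + x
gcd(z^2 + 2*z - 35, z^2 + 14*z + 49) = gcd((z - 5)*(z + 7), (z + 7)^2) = z + 7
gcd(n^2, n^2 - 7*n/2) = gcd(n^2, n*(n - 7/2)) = n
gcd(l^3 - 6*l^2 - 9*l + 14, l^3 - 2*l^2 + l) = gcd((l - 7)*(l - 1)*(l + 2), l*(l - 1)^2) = l - 1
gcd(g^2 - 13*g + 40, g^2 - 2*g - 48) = g - 8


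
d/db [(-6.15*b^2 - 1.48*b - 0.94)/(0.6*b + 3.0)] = (-3.69*b^2 - 36.9*b - 3.876)/(0.36*b^2 + 3.6*b + 9.0)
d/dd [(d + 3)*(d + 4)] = 2*d + 7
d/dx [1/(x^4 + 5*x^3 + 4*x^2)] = (-4*x^2 - 15*x - 8)/(x^3*(x^2 + 5*x + 4)^2)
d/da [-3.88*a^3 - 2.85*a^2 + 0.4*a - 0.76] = -11.64*a^2 - 5.7*a + 0.4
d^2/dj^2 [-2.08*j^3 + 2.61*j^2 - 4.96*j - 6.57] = 5.22 - 12.48*j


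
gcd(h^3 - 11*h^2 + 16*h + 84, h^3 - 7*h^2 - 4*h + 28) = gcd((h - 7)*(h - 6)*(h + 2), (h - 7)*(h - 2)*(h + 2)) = h^2 - 5*h - 14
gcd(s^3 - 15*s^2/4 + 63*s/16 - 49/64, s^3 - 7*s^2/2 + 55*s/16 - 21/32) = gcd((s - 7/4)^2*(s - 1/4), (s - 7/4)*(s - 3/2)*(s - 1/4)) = s^2 - 2*s + 7/16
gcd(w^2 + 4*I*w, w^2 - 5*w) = w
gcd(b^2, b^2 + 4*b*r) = b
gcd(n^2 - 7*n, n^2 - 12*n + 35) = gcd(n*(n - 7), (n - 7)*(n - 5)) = n - 7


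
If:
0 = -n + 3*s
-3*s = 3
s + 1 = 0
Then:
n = -3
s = -1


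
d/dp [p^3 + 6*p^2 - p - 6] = 3*p^2 + 12*p - 1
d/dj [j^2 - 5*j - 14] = 2*j - 5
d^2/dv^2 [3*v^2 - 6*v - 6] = 6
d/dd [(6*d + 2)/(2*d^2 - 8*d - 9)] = 2*(6*d^2 - 24*d - 4*(d - 2)*(3*d + 1) - 27)/(-2*d^2 + 8*d + 9)^2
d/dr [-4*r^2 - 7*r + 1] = -8*r - 7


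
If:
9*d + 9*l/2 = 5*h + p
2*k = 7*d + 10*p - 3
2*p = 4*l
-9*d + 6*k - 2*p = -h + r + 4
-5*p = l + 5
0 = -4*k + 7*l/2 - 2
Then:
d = 453/308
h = 3727/1540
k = -79/88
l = -5/11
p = -10/11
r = -28313/1540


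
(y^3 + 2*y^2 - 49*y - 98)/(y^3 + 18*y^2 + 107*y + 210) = (y^2 - 5*y - 14)/(y^2 + 11*y + 30)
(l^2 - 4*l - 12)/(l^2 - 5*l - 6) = (l + 2)/(l + 1)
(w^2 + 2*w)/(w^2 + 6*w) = (w + 2)/(w + 6)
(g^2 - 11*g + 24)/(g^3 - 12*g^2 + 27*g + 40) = (g - 3)/(g^2 - 4*g - 5)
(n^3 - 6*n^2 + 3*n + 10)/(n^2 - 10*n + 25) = (n^2 - n - 2)/(n - 5)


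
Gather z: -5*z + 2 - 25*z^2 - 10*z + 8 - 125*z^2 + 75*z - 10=-150*z^2 + 60*z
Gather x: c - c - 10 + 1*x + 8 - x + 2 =0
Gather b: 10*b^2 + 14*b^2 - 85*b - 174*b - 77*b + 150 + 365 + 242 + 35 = 24*b^2 - 336*b + 792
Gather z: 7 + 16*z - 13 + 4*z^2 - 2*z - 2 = 4*z^2 + 14*z - 8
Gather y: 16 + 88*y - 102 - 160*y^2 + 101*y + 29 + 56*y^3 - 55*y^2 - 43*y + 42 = 56*y^3 - 215*y^2 + 146*y - 15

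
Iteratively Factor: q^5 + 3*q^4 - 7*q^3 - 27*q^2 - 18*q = (q + 3)*(q^4 - 7*q^2 - 6*q) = q*(q + 3)*(q^3 - 7*q - 6) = q*(q - 3)*(q + 3)*(q^2 + 3*q + 2) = q*(q - 3)*(q + 1)*(q + 3)*(q + 2)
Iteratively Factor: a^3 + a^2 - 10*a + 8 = (a - 2)*(a^2 + 3*a - 4) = (a - 2)*(a - 1)*(a + 4)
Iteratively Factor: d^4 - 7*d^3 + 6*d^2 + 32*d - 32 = (d - 4)*(d^3 - 3*d^2 - 6*d + 8) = (d - 4)*(d + 2)*(d^2 - 5*d + 4) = (d - 4)^2*(d + 2)*(d - 1)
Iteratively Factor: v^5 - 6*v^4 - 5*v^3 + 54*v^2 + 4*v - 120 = (v + 2)*(v^4 - 8*v^3 + 11*v^2 + 32*v - 60) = (v - 2)*(v + 2)*(v^3 - 6*v^2 - v + 30) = (v - 2)*(v + 2)^2*(v^2 - 8*v + 15) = (v - 5)*(v - 2)*(v + 2)^2*(v - 3)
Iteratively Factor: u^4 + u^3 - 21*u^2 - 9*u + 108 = (u + 4)*(u^3 - 3*u^2 - 9*u + 27) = (u + 3)*(u + 4)*(u^2 - 6*u + 9) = (u - 3)*(u + 3)*(u + 4)*(u - 3)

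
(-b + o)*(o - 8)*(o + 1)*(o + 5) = -b*o^3 + 2*b*o^2 + 43*b*o + 40*b + o^4 - 2*o^3 - 43*o^2 - 40*o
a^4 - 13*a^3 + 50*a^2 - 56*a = a*(a - 7)*(a - 4)*(a - 2)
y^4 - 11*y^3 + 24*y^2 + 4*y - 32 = (y - 8)*(y - 2)^2*(y + 1)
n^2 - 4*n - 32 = (n - 8)*(n + 4)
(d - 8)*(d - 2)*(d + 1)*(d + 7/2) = d^4 - 11*d^3/2 - 51*d^2/2 + 37*d + 56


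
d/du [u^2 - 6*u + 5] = 2*u - 6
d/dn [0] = 0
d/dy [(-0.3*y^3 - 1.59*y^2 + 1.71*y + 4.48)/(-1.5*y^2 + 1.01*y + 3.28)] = (0.45*y^4 - 0.606*y^3 - 1.9929*y^2 + 3.0096*y + 1.084)/(2.25*y^4 - 3.03*y^3 - 8.8199*y^2 + 6.6256*y + 10.7584)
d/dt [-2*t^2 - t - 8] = -4*t - 1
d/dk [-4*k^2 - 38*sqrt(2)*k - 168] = -8*k - 38*sqrt(2)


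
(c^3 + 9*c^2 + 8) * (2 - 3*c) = -3*c^4 - 25*c^3 + 18*c^2 - 24*c + 16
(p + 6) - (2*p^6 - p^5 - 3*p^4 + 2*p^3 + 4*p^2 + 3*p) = -2*p^6 + p^5 + 3*p^4 - 2*p^3 - 4*p^2 - 2*p + 6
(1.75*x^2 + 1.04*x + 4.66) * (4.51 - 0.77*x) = -1.3475*x^3 + 7.0917*x^2 + 1.1022*x + 21.0166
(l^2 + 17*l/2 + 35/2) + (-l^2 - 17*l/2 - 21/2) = 7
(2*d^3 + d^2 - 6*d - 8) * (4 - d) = -2*d^4 + 7*d^3 + 10*d^2 - 16*d - 32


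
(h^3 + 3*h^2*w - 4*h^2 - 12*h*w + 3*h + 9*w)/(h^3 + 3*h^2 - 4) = (h^2 + 3*h*w - 3*h - 9*w)/(h^2 + 4*h + 4)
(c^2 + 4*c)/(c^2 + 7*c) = (c + 4)/(c + 7)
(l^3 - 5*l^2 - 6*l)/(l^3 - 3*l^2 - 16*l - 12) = l/(l + 2)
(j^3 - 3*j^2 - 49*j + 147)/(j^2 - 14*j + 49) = (j^2 + 4*j - 21)/(j - 7)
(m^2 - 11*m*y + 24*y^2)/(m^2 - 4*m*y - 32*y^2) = (m - 3*y)/(m + 4*y)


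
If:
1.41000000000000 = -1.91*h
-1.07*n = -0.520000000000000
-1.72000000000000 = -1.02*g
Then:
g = 1.69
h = -0.74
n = 0.49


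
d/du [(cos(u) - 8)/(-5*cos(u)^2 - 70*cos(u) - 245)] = (23 - cos(u))*sin(u)/(5*(cos(u) + 7)^3)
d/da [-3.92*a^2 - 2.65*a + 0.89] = -7.84*a - 2.65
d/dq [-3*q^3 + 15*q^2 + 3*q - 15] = -9*q^2 + 30*q + 3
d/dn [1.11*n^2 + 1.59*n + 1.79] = 2.22*n + 1.59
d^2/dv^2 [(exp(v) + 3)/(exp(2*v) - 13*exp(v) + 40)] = (exp(4*v) + 25*exp(3*v) - 357*exp(2*v) + 547*exp(v) + 3160)*exp(v)/(exp(6*v) - 39*exp(5*v) + 627*exp(4*v) - 5317*exp(3*v) + 25080*exp(2*v) - 62400*exp(v) + 64000)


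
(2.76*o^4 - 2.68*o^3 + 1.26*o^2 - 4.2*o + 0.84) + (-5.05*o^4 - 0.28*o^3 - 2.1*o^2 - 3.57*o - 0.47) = -2.29*o^4 - 2.96*o^3 - 0.84*o^2 - 7.77*o + 0.37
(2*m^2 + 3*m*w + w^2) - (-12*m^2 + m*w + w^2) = 14*m^2 + 2*m*w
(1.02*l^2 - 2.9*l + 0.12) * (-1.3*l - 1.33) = -1.326*l^3 + 2.4134*l^2 + 3.701*l - 0.1596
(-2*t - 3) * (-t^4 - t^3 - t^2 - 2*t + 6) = 2*t^5 + 5*t^4 + 5*t^3 + 7*t^2 - 6*t - 18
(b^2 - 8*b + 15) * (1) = b^2 - 8*b + 15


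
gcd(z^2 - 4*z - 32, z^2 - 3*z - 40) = z - 8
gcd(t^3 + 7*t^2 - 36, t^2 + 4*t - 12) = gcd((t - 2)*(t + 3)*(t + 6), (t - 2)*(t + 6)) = t^2 + 4*t - 12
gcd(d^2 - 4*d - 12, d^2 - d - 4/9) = 1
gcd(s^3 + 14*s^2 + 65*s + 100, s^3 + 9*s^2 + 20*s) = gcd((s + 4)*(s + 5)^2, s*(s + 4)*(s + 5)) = s^2 + 9*s + 20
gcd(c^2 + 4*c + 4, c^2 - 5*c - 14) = c + 2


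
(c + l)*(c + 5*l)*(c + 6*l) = c^3 + 12*c^2*l + 41*c*l^2 + 30*l^3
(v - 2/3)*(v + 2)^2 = v^3 + 10*v^2/3 + 4*v/3 - 8/3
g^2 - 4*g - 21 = (g - 7)*(g + 3)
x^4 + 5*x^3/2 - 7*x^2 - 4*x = x*(x - 2)*(x + 1/2)*(x + 4)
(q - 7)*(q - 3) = q^2 - 10*q + 21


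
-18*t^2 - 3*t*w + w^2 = (-6*t + w)*(3*t + w)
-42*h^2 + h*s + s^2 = (-6*h + s)*(7*h + s)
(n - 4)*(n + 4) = n^2 - 16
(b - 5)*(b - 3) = b^2 - 8*b + 15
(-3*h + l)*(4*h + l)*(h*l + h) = -12*h^3*l - 12*h^3 + h^2*l^2 + h^2*l + h*l^3 + h*l^2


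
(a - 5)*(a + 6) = a^2 + a - 30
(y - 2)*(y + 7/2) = y^2 + 3*y/2 - 7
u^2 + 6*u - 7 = (u - 1)*(u + 7)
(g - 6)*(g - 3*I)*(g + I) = g^3 - 6*g^2 - 2*I*g^2 + 3*g + 12*I*g - 18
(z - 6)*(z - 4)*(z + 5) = z^3 - 5*z^2 - 26*z + 120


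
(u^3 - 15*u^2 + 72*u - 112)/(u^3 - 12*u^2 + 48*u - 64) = (u - 7)/(u - 4)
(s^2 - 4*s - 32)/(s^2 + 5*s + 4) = (s - 8)/(s + 1)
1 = 1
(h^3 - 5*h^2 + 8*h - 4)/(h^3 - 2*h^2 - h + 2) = (h - 2)/(h + 1)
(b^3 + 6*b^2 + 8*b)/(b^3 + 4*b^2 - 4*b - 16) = b/(b - 2)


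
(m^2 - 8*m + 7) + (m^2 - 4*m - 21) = 2*m^2 - 12*m - 14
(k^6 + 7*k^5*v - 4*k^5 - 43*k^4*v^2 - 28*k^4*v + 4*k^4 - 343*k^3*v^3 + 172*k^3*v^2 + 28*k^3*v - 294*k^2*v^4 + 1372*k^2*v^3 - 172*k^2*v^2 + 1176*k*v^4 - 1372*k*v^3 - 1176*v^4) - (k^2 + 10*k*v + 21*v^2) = k^6 + 7*k^5*v - 4*k^5 - 43*k^4*v^2 - 28*k^4*v + 4*k^4 - 343*k^3*v^3 + 172*k^3*v^2 + 28*k^3*v - 294*k^2*v^4 + 1372*k^2*v^3 - 172*k^2*v^2 - k^2 + 1176*k*v^4 - 1372*k*v^3 - 10*k*v - 1176*v^4 - 21*v^2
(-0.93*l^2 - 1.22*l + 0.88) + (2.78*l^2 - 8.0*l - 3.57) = 1.85*l^2 - 9.22*l - 2.69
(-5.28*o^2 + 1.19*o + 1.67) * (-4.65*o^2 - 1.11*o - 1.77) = 24.552*o^4 + 0.327300000000001*o^3 + 0.2592*o^2 - 3.96*o - 2.9559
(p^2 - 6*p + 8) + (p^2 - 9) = 2*p^2 - 6*p - 1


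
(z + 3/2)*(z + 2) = z^2 + 7*z/2 + 3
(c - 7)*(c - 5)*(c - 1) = c^3 - 13*c^2 + 47*c - 35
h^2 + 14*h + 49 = (h + 7)^2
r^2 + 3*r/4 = r*(r + 3/4)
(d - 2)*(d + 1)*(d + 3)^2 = d^4 + 5*d^3 + d^2 - 21*d - 18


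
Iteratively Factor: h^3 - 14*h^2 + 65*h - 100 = (h - 4)*(h^2 - 10*h + 25) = (h - 5)*(h - 4)*(h - 5)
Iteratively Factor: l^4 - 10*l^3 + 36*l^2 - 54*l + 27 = (l - 1)*(l^3 - 9*l^2 + 27*l - 27) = (l - 3)*(l - 1)*(l^2 - 6*l + 9) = (l - 3)^2*(l - 1)*(l - 3)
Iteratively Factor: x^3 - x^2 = (x - 1)*(x^2) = x*(x - 1)*(x)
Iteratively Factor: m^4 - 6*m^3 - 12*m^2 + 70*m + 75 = (m + 3)*(m^3 - 9*m^2 + 15*m + 25) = (m - 5)*(m + 3)*(m^2 - 4*m - 5) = (m - 5)^2*(m + 3)*(m + 1)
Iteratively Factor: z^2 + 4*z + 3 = (z + 1)*(z + 3)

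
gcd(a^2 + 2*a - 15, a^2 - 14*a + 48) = 1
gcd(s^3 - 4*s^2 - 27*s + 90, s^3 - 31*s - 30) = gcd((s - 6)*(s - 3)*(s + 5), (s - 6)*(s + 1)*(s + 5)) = s^2 - s - 30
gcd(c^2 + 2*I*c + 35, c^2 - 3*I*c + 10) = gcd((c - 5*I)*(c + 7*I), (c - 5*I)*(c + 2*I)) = c - 5*I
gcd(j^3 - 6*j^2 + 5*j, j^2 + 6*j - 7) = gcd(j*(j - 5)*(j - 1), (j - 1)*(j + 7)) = j - 1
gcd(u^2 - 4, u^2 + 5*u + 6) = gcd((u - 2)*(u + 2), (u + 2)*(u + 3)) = u + 2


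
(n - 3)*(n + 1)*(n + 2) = n^3 - 7*n - 6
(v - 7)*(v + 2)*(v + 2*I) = v^3 - 5*v^2 + 2*I*v^2 - 14*v - 10*I*v - 28*I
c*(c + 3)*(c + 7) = c^3 + 10*c^2 + 21*c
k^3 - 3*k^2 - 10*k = k*(k - 5)*(k + 2)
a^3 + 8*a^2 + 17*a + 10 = (a + 1)*(a + 2)*(a + 5)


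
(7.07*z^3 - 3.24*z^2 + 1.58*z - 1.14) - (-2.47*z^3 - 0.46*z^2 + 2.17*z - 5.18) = 9.54*z^3 - 2.78*z^2 - 0.59*z + 4.04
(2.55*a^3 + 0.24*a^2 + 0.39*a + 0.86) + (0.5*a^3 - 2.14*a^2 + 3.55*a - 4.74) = 3.05*a^3 - 1.9*a^2 + 3.94*a - 3.88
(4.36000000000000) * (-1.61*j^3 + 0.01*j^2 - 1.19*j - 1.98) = -7.0196*j^3 + 0.0436*j^2 - 5.1884*j - 8.6328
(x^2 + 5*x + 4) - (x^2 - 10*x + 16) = 15*x - 12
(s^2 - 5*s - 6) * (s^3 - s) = s^5 - 5*s^4 - 7*s^3 + 5*s^2 + 6*s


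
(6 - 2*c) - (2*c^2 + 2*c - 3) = -2*c^2 - 4*c + 9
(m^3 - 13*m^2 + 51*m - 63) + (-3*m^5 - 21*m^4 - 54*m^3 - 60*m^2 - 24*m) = -3*m^5 - 21*m^4 - 53*m^3 - 73*m^2 + 27*m - 63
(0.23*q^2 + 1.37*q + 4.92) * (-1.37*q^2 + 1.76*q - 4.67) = -0.3151*q^4 - 1.4721*q^3 - 5.4033*q^2 + 2.2613*q - 22.9764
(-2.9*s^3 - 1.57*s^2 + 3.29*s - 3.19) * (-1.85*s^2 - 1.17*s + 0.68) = 5.365*s^5 + 6.2975*s^4 - 6.2216*s^3 + 0.9846*s^2 + 5.9695*s - 2.1692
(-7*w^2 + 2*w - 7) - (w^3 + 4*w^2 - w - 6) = -w^3 - 11*w^2 + 3*w - 1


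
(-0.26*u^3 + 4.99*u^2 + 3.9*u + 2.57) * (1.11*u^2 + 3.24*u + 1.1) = -0.2886*u^5 + 4.6965*u^4 + 20.2106*u^3 + 20.9777*u^2 + 12.6168*u + 2.827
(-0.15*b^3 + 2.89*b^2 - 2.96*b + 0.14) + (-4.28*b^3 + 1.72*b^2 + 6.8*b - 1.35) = -4.43*b^3 + 4.61*b^2 + 3.84*b - 1.21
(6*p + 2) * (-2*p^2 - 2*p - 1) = -12*p^3 - 16*p^2 - 10*p - 2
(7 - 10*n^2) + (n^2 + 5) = 12 - 9*n^2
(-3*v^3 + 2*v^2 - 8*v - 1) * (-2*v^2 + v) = 6*v^5 - 7*v^4 + 18*v^3 - 6*v^2 - v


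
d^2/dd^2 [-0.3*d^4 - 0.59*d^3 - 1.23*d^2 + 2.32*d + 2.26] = -3.6*d^2 - 3.54*d - 2.46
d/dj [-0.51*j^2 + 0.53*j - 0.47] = 0.53 - 1.02*j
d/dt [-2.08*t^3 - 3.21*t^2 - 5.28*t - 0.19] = -6.24*t^2 - 6.42*t - 5.28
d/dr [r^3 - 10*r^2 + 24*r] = 3*r^2 - 20*r + 24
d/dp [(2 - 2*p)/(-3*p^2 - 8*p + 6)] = 2*(-3*p^2 + 6*p + 2)/(9*p^4 + 48*p^3 + 28*p^2 - 96*p + 36)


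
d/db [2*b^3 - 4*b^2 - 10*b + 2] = 6*b^2 - 8*b - 10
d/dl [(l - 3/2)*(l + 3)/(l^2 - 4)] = (-3*l^2/2 + l - 6)/(l^4 - 8*l^2 + 16)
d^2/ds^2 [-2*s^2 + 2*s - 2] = -4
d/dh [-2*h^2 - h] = -4*h - 1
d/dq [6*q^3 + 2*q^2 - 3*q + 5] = 18*q^2 + 4*q - 3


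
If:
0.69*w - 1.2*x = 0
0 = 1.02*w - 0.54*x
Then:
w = 0.00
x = 0.00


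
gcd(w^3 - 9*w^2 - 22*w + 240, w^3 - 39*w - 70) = w + 5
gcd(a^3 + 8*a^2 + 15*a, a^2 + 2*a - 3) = a + 3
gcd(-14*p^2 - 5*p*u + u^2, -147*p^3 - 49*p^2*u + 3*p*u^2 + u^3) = 7*p - u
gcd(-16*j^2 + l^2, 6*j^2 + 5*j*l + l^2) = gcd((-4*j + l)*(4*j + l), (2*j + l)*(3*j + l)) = 1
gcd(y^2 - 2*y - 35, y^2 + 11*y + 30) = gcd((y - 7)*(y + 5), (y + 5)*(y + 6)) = y + 5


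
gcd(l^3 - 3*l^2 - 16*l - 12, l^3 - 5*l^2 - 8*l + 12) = l^2 - 4*l - 12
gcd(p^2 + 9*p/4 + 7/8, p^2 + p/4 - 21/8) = p + 7/4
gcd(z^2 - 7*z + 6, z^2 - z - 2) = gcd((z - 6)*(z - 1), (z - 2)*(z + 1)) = 1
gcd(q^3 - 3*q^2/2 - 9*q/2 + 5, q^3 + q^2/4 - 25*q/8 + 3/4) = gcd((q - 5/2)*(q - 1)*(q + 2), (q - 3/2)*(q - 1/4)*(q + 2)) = q + 2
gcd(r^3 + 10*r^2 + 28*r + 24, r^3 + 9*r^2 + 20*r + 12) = r^2 + 8*r + 12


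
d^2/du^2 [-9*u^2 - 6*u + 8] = -18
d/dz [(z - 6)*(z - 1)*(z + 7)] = 3*z^2 - 43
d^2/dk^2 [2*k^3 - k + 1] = 12*k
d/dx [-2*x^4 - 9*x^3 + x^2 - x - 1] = -8*x^3 - 27*x^2 + 2*x - 1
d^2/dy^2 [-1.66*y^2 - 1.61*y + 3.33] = -3.32000000000000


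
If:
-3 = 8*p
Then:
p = -3/8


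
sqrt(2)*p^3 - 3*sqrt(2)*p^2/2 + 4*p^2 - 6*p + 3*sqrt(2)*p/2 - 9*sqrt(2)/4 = (p - 3/2)*(p + 3*sqrt(2)/2)*(sqrt(2)*p + 1)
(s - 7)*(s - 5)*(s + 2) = s^3 - 10*s^2 + 11*s + 70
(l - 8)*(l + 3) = l^2 - 5*l - 24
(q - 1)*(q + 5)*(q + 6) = q^3 + 10*q^2 + 19*q - 30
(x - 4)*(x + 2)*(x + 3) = x^3 + x^2 - 14*x - 24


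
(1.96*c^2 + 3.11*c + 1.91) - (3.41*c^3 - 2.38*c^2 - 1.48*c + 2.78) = -3.41*c^3 + 4.34*c^2 + 4.59*c - 0.87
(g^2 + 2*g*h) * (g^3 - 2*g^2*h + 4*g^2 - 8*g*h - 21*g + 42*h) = g^5 + 4*g^4 - 4*g^3*h^2 - 21*g^3 - 16*g^2*h^2 + 84*g*h^2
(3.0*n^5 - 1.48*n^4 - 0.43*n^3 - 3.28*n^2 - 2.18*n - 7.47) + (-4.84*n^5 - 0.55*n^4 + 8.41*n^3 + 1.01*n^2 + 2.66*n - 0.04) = -1.84*n^5 - 2.03*n^4 + 7.98*n^3 - 2.27*n^2 + 0.48*n - 7.51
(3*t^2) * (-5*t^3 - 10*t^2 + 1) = -15*t^5 - 30*t^4 + 3*t^2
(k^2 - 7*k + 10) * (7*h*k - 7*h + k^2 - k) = 7*h*k^3 - 56*h*k^2 + 119*h*k - 70*h + k^4 - 8*k^3 + 17*k^2 - 10*k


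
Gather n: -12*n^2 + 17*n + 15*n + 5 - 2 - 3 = -12*n^2 + 32*n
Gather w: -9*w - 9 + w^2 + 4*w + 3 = w^2 - 5*w - 6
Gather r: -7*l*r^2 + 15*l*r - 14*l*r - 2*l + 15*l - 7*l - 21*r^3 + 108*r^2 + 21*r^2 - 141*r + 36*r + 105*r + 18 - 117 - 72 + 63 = l*r + 6*l - 21*r^3 + r^2*(129 - 7*l) - 108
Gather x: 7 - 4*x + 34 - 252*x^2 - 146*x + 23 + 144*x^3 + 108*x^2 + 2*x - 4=144*x^3 - 144*x^2 - 148*x + 60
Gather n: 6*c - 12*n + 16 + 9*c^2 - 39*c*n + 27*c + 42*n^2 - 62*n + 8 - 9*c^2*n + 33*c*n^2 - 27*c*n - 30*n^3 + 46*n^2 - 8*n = 9*c^2 + 33*c - 30*n^3 + n^2*(33*c + 88) + n*(-9*c^2 - 66*c - 82) + 24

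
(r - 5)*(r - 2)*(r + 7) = r^3 - 39*r + 70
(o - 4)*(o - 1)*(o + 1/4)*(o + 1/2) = o^4 - 17*o^3/4 + 3*o^2/8 + 19*o/8 + 1/2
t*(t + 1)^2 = t^3 + 2*t^2 + t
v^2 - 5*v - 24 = (v - 8)*(v + 3)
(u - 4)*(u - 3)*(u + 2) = u^3 - 5*u^2 - 2*u + 24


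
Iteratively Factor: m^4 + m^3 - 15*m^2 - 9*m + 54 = (m + 3)*(m^3 - 2*m^2 - 9*m + 18) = (m - 2)*(m + 3)*(m^2 - 9) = (m - 2)*(m + 3)^2*(m - 3)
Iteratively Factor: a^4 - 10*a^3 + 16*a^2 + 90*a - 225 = (a + 3)*(a^3 - 13*a^2 + 55*a - 75) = (a - 5)*(a + 3)*(a^2 - 8*a + 15) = (a - 5)^2*(a + 3)*(a - 3)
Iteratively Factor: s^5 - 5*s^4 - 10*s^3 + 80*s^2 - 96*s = (s)*(s^4 - 5*s^3 - 10*s^2 + 80*s - 96) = s*(s - 2)*(s^3 - 3*s^2 - 16*s + 48) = s*(s - 3)*(s - 2)*(s^2 - 16) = s*(s - 4)*(s - 3)*(s - 2)*(s + 4)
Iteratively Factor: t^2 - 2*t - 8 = (t - 4)*(t + 2)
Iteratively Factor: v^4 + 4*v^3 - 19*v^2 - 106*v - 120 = (v - 5)*(v^3 + 9*v^2 + 26*v + 24) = (v - 5)*(v + 3)*(v^2 + 6*v + 8) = (v - 5)*(v + 2)*(v + 3)*(v + 4)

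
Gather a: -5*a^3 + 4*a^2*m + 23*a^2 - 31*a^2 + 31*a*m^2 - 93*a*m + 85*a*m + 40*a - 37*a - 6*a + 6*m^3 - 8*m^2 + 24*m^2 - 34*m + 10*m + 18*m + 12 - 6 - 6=-5*a^3 + a^2*(4*m - 8) + a*(31*m^2 - 8*m - 3) + 6*m^3 + 16*m^2 - 6*m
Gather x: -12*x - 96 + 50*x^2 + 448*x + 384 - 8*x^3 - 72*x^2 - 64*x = -8*x^3 - 22*x^2 + 372*x + 288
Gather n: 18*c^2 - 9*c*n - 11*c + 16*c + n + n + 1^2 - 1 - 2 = 18*c^2 + 5*c + n*(2 - 9*c) - 2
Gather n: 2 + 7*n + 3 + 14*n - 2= 21*n + 3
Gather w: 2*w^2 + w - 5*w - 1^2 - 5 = 2*w^2 - 4*w - 6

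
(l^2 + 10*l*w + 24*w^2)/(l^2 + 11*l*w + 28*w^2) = (l + 6*w)/(l + 7*w)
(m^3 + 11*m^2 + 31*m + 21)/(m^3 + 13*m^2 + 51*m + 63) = (m + 1)/(m + 3)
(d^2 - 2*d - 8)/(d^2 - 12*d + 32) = (d + 2)/(d - 8)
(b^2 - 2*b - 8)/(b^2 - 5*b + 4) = (b + 2)/(b - 1)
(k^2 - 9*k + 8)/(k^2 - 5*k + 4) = (k - 8)/(k - 4)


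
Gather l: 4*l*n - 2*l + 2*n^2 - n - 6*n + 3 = l*(4*n - 2) + 2*n^2 - 7*n + 3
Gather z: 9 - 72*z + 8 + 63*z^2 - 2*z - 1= 63*z^2 - 74*z + 16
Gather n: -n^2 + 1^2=1 - n^2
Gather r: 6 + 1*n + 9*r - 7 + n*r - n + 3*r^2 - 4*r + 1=3*r^2 + r*(n + 5)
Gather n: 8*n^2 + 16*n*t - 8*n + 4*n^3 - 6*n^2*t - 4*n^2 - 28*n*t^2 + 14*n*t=4*n^3 + n^2*(4 - 6*t) + n*(-28*t^2 + 30*t - 8)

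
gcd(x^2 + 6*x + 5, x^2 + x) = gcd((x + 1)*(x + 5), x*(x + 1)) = x + 1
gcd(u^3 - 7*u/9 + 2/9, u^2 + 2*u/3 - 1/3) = u^2 + 2*u/3 - 1/3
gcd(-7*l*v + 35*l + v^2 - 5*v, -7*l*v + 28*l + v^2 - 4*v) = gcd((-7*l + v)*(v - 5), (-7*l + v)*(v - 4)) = -7*l + v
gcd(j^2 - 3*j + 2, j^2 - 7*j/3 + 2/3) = j - 2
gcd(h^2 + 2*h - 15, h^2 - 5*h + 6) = h - 3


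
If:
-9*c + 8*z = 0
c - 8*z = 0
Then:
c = 0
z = 0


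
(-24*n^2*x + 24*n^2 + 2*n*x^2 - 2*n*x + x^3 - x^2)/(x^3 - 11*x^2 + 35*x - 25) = (-24*n^2 + 2*n*x + x^2)/(x^2 - 10*x + 25)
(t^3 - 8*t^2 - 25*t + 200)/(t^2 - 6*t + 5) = (t^2 - 3*t - 40)/(t - 1)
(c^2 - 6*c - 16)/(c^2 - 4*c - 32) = (c + 2)/(c + 4)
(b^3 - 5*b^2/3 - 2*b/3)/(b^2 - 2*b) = b + 1/3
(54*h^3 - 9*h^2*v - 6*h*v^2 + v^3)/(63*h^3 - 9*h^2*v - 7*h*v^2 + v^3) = (-6*h + v)/(-7*h + v)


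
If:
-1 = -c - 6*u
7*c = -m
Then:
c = 1 - 6*u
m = 42*u - 7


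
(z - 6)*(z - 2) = z^2 - 8*z + 12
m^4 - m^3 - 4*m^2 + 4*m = m*(m - 2)*(m - 1)*(m + 2)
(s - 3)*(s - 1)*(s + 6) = s^3 + 2*s^2 - 21*s + 18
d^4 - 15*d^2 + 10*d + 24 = (d - 3)*(d - 2)*(d + 1)*(d + 4)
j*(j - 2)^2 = j^3 - 4*j^2 + 4*j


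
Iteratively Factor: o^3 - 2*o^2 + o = (o - 1)*(o^2 - o) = (o - 1)^2*(o)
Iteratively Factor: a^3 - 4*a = (a + 2)*(a^2 - 2*a) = a*(a + 2)*(a - 2)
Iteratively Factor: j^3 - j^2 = (j)*(j^2 - j) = j*(j - 1)*(j)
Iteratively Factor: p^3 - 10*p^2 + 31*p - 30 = (p - 3)*(p^2 - 7*p + 10) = (p - 5)*(p - 3)*(p - 2)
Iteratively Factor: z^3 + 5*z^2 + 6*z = (z)*(z^2 + 5*z + 6) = z*(z + 2)*(z + 3)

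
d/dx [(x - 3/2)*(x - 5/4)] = 2*x - 11/4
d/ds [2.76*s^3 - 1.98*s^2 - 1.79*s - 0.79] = 8.28*s^2 - 3.96*s - 1.79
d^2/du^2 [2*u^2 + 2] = 4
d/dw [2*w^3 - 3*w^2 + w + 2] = 6*w^2 - 6*w + 1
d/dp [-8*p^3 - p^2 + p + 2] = -24*p^2 - 2*p + 1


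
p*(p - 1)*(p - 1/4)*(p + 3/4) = p^4 - p^3/2 - 11*p^2/16 + 3*p/16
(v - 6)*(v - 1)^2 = v^3 - 8*v^2 + 13*v - 6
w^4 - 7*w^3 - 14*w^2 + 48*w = w*(w - 8)*(w - 2)*(w + 3)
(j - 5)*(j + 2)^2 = j^3 - j^2 - 16*j - 20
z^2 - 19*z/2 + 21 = (z - 6)*(z - 7/2)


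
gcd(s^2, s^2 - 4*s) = s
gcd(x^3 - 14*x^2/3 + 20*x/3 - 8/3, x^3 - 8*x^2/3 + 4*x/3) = x^2 - 8*x/3 + 4/3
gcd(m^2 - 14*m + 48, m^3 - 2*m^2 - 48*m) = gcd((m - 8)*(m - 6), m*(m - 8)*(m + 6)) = m - 8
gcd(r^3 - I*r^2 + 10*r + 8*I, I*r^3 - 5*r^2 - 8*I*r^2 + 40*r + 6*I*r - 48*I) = 1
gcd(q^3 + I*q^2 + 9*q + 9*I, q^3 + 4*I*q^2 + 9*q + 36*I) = q^2 + 9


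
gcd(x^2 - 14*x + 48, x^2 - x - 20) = 1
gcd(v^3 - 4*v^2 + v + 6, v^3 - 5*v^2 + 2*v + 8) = v^2 - v - 2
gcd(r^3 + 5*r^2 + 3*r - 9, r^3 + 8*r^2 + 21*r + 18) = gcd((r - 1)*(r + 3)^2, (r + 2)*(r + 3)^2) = r^2 + 6*r + 9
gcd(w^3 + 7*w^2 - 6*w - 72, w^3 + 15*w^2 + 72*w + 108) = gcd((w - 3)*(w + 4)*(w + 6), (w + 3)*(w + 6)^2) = w + 6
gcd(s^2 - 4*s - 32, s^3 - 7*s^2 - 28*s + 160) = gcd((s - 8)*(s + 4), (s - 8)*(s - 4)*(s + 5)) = s - 8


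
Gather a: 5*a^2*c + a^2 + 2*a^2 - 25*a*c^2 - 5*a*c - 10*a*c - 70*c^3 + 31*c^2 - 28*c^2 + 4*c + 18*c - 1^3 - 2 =a^2*(5*c + 3) + a*(-25*c^2 - 15*c) - 70*c^3 + 3*c^2 + 22*c - 3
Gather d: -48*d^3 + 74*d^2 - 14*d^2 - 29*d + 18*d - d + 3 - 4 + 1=-48*d^3 + 60*d^2 - 12*d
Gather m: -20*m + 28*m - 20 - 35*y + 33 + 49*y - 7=8*m + 14*y + 6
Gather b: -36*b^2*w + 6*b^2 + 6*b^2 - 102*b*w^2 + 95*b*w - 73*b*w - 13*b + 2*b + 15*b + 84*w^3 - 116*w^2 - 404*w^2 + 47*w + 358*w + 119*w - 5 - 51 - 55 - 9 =b^2*(12 - 36*w) + b*(-102*w^2 + 22*w + 4) + 84*w^3 - 520*w^2 + 524*w - 120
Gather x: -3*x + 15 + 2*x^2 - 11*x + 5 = 2*x^2 - 14*x + 20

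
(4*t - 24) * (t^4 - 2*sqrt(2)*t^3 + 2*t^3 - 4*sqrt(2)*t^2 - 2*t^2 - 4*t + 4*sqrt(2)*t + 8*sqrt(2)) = 4*t^5 - 16*t^4 - 8*sqrt(2)*t^4 - 56*t^3 + 32*sqrt(2)*t^3 + 32*t^2 + 112*sqrt(2)*t^2 - 64*sqrt(2)*t + 96*t - 192*sqrt(2)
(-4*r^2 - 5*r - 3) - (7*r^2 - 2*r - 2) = -11*r^2 - 3*r - 1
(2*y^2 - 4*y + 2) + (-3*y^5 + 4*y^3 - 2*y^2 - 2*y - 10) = -3*y^5 + 4*y^3 - 6*y - 8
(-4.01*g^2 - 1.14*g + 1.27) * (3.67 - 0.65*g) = 2.6065*g^3 - 13.9757*g^2 - 5.0093*g + 4.6609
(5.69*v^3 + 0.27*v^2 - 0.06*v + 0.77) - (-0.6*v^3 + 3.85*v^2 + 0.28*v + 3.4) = 6.29*v^3 - 3.58*v^2 - 0.34*v - 2.63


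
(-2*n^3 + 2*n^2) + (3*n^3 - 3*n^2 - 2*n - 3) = n^3 - n^2 - 2*n - 3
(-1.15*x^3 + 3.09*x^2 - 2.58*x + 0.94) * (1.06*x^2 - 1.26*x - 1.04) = -1.219*x^5 + 4.7244*x^4 - 5.4322*x^3 + 1.0336*x^2 + 1.4988*x - 0.9776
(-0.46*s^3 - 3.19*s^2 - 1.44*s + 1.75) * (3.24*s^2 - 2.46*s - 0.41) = -1.4904*s^5 - 9.204*s^4 + 3.3704*s^3 + 10.5203*s^2 - 3.7146*s - 0.7175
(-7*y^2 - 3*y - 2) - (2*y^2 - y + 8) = -9*y^2 - 2*y - 10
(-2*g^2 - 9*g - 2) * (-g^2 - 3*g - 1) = 2*g^4 + 15*g^3 + 31*g^2 + 15*g + 2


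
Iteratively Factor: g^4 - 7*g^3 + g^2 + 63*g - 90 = (g - 3)*(g^3 - 4*g^2 - 11*g + 30) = (g - 5)*(g - 3)*(g^2 + g - 6) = (g - 5)*(g - 3)*(g + 3)*(g - 2)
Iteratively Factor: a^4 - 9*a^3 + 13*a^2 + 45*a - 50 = (a - 5)*(a^3 - 4*a^2 - 7*a + 10) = (a - 5)^2*(a^2 + a - 2) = (a - 5)^2*(a + 2)*(a - 1)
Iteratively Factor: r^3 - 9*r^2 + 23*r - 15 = (r - 1)*(r^2 - 8*r + 15) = (r - 3)*(r - 1)*(r - 5)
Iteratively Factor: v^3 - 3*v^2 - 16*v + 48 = (v - 3)*(v^2 - 16) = (v - 3)*(v + 4)*(v - 4)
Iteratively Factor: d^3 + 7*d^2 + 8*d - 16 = (d + 4)*(d^2 + 3*d - 4) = (d - 1)*(d + 4)*(d + 4)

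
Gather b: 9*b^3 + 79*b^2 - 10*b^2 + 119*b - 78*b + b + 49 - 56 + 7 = 9*b^3 + 69*b^2 + 42*b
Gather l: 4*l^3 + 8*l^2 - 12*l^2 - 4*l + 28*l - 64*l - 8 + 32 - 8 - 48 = 4*l^3 - 4*l^2 - 40*l - 32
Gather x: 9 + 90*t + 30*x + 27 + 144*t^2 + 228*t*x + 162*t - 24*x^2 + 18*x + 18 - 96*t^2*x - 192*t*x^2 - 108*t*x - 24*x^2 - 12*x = 144*t^2 + 252*t + x^2*(-192*t - 48) + x*(-96*t^2 + 120*t + 36) + 54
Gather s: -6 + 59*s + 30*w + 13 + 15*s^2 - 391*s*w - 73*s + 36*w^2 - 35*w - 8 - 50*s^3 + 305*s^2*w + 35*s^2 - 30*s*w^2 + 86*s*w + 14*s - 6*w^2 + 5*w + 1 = -50*s^3 + s^2*(305*w + 50) + s*(-30*w^2 - 305*w) + 30*w^2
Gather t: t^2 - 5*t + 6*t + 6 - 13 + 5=t^2 + t - 2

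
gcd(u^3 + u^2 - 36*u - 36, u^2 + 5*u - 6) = u + 6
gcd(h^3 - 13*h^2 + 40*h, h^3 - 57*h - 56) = h - 8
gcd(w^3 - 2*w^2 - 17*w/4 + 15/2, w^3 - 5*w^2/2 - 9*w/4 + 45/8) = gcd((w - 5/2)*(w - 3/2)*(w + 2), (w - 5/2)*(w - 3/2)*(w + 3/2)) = w^2 - 4*w + 15/4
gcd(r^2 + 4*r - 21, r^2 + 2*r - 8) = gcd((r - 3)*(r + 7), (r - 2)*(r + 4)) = 1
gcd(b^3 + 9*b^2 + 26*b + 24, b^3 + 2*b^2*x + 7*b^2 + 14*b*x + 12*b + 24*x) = b^2 + 7*b + 12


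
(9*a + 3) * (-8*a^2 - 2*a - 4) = -72*a^3 - 42*a^2 - 42*a - 12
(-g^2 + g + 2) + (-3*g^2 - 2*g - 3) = -4*g^2 - g - 1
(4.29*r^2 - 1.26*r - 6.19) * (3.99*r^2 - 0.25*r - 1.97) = 17.1171*r^4 - 6.0999*r^3 - 32.8344*r^2 + 4.0297*r + 12.1943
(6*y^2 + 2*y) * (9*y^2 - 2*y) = 54*y^4 + 6*y^3 - 4*y^2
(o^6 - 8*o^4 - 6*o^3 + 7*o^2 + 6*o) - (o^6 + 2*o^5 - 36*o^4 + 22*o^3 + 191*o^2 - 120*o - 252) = -2*o^5 + 28*o^4 - 28*o^3 - 184*o^2 + 126*o + 252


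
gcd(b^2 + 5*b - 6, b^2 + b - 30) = b + 6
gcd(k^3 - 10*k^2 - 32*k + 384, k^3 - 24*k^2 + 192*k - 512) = k^2 - 16*k + 64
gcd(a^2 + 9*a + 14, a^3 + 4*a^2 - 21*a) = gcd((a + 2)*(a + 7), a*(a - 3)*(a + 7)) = a + 7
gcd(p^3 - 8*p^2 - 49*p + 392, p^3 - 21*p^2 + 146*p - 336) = p^2 - 15*p + 56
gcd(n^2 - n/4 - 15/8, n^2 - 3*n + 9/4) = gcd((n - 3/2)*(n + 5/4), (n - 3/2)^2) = n - 3/2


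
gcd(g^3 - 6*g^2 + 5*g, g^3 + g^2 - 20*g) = g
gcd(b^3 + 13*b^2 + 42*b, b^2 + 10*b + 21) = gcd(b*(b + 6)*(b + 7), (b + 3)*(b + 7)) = b + 7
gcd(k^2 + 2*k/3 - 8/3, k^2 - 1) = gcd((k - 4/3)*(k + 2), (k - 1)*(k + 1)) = 1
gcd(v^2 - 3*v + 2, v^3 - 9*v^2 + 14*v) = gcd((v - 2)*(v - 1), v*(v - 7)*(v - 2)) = v - 2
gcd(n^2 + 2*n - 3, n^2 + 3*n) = n + 3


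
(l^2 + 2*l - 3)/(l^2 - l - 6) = (-l^2 - 2*l + 3)/(-l^2 + l + 6)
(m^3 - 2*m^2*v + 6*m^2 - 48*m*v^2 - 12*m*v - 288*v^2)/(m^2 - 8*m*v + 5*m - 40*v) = (m^2 + 6*m*v + 6*m + 36*v)/(m + 5)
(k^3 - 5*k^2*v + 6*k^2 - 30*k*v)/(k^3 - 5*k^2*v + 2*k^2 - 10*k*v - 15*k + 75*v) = k*(k + 6)/(k^2 + 2*k - 15)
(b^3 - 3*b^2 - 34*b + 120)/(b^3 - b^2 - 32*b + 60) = (b - 4)/(b - 2)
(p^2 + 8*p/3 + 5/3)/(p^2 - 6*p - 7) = (p + 5/3)/(p - 7)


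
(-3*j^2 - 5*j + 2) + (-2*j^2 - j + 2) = -5*j^2 - 6*j + 4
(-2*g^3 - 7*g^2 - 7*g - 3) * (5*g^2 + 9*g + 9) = -10*g^5 - 53*g^4 - 116*g^3 - 141*g^2 - 90*g - 27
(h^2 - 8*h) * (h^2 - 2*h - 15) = h^4 - 10*h^3 + h^2 + 120*h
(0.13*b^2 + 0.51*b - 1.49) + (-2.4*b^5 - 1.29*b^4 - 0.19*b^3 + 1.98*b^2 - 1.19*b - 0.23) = -2.4*b^5 - 1.29*b^4 - 0.19*b^3 + 2.11*b^2 - 0.68*b - 1.72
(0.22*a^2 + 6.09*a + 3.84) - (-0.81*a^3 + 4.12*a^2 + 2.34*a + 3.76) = 0.81*a^3 - 3.9*a^2 + 3.75*a + 0.0800000000000001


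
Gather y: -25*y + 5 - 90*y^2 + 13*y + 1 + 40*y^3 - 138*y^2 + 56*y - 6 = 40*y^3 - 228*y^2 + 44*y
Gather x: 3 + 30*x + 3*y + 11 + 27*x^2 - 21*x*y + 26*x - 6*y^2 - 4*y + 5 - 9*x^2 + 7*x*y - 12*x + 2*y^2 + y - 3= 18*x^2 + x*(44 - 14*y) - 4*y^2 + 16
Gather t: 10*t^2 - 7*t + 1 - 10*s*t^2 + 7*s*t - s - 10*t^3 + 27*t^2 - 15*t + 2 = -s - 10*t^3 + t^2*(37 - 10*s) + t*(7*s - 22) + 3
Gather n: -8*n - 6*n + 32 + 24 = 56 - 14*n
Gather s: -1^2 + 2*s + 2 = 2*s + 1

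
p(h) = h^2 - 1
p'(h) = 2*h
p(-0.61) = -0.63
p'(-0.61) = -1.22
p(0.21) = -0.96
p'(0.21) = 0.42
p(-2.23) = 3.97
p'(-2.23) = -4.46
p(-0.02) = -1.00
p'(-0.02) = -0.04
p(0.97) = -0.06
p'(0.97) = 1.94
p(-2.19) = 3.80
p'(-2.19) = -4.38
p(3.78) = 13.29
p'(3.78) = 7.56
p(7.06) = 48.84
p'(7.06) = 14.12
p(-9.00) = 80.00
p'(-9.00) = -18.00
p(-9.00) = 80.00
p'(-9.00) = -18.00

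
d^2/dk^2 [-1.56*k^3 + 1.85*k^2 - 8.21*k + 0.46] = 3.7 - 9.36*k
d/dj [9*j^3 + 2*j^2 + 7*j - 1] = 27*j^2 + 4*j + 7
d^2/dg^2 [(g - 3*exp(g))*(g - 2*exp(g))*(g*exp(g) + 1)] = g^3*exp(g) - 20*g^2*exp(2*g) + 6*g^2*exp(g) + 54*g*exp(3*g) - 40*g*exp(2*g) + g*exp(g) + 36*exp(3*g) + 14*exp(2*g) - 10*exp(g) + 2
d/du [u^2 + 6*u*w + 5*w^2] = 2*u + 6*w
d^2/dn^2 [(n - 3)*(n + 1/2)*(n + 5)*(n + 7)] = 12*n^2 + 57*n + 7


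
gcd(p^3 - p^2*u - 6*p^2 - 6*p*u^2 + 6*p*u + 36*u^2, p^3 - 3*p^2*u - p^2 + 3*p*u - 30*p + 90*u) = p^2 - 3*p*u - 6*p + 18*u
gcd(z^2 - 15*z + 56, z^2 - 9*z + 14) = z - 7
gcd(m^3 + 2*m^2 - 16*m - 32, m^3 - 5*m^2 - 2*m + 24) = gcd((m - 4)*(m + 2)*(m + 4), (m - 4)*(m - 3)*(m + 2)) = m^2 - 2*m - 8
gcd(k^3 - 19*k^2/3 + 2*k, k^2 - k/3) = k^2 - k/3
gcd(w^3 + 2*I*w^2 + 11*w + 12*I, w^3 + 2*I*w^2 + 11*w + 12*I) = w^3 + 2*I*w^2 + 11*w + 12*I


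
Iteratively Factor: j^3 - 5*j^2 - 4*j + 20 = (j - 2)*(j^2 - 3*j - 10) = (j - 2)*(j + 2)*(j - 5)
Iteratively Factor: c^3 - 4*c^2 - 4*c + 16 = (c - 2)*(c^2 - 2*c - 8) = (c - 2)*(c + 2)*(c - 4)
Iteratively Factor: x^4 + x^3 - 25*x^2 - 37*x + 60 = (x + 4)*(x^3 - 3*x^2 - 13*x + 15) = (x - 5)*(x + 4)*(x^2 + 2*x - 3) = (x - 5)*(x - 1)*(x + 4)*(x + 3)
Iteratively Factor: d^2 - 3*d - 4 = (d - 4)*(d + 1)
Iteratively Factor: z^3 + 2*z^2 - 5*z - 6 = (z + 3)*(z^2 - z - 2) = (z + 1)*(z + 3)*(z - 2)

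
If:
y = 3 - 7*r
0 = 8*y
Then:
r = 3/7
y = 0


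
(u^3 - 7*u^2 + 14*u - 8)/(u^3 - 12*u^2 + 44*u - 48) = (u - 1)/(u - 6)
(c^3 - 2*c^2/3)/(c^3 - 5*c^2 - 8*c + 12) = c^2*(c - 2/3)/(c^3 - 5*c^2 - 8*c + 12)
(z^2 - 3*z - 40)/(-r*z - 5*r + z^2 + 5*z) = (z - 8)/(-r + z)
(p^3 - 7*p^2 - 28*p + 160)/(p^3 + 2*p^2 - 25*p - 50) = (p^2 - 12*p + 32)/(p^2 - 3*p - 10)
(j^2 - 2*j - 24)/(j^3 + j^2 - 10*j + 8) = (j - 6)/(j^2 - 3*j + 2)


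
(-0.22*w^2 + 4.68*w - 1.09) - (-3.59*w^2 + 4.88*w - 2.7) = 3.37*w^2 - 0.2*w + 1.61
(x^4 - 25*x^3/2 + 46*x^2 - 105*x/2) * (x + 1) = x^5 - 23*x^4/2 + 67*x^3/2 - 13*x^2/2 - 105*x/2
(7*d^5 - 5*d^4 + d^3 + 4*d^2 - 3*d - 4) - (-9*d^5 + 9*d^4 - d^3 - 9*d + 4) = 16*d^5 - 14*d^4 + 2*d^3 + 4*d^2 + 6*d - 8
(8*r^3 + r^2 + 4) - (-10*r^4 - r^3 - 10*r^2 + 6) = 10*r^4 + 9*r^3 + 11*r^2 - 2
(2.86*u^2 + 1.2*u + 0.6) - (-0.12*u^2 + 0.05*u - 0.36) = 2.98*u^2 + 1.15*u + 0.96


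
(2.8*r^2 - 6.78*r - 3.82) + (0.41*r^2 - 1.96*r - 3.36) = 3.21*r^2 - 8.74*r - 7.18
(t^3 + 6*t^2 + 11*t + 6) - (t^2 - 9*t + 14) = t^3 + 5*t^2 + 20*t - 8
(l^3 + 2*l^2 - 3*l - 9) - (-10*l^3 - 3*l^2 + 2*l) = 11*l^3 + 5*l^2 - 5*l - 9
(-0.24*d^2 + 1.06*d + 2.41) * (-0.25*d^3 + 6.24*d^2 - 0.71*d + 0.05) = 0.06*d^5 - 1.7626*d^4 + 6.1823*d^3 + 14.2738*d^2 - 1.6581*d + 0.1205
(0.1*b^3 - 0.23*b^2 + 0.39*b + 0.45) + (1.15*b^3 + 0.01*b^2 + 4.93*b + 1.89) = 1.25*b^3 - 0.22*b^2 + 5.32*b + 2.34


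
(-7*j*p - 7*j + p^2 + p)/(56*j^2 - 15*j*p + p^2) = (p + 1)/(-8*j + p)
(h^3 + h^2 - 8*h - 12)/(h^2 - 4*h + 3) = (h^2 + 4*h + 4)/(h - 1)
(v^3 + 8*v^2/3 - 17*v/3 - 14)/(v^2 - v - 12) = (3*v^2 - v - 14)/(3*(v - 4))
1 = 1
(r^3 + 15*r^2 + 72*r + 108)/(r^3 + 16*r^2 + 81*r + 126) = (r + 6)/(r + 7)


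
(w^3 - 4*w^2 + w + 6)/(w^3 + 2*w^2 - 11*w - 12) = (w - 2)/(w + 4)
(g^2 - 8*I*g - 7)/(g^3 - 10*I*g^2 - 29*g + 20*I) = (g - 7*I)/(g^2 - 9*I*g - 20)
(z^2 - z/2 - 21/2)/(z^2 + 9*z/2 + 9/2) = (2*z - 7)/(2*z + 3)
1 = 1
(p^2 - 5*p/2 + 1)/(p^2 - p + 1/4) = 2*(p - 2)/(2*p - 1)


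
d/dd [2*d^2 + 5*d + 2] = 4*d + 5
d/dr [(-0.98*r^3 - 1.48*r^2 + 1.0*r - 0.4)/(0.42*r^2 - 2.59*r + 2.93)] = (-0.4116*r^4 + 5.0764*r^3 - 5.201*r^2 - 8.3368*r + 1.894)/(0.1764*r^4 - 2.1756*r^3 + 9.1693*r^2 - 15.1774*r + 8.5849)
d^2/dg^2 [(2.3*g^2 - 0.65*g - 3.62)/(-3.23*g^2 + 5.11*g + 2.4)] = (-62.36161*g^3 + 119.624988*g^2 - 328.262316*g + 202.736884)/(33.698267*g^6 - 159.936357*g^5 + 177.909369*g^4 + 104.243489*g^3 - 132.19272*g^2 - 88.3008*g - 13.824)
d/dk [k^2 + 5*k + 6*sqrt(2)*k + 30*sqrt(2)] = 2*k + 5 + 6*sqrt(2)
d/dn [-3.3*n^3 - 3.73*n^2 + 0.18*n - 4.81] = -9.9*n^2 - 7.46*n + 0.18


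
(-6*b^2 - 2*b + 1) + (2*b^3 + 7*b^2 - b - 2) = 2*b^3 + b^2 - 3*b - 1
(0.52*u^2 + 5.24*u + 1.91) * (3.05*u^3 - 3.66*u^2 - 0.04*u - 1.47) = 1.586*u^5 + 14.0788*u^4 - 13.3737*u^3 - 7.9646*u^2 - 7.7792*u - 2.8077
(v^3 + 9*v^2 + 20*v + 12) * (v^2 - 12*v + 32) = v^5 - 3*v^4 - 56*v^3 + 60*v^2 + 496*v + 384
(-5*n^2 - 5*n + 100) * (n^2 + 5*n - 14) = -5*n^4 - 30*n^3 + 145*n^2 + 570*n - 1400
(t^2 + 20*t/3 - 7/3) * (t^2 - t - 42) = t^4 + 17*t^3/3 - 51*t^2 - 833*t/3 + 98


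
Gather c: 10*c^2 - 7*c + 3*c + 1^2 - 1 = 10*c^2 - 4*c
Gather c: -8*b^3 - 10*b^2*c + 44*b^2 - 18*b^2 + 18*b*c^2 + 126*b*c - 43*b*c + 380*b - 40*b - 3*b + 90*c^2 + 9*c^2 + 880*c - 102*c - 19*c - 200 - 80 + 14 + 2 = -8*b^3 + 26*b^2 + 337*b + c^2*(18*b + 99) + c*(-10*b^2 + 83*b + 759) - 264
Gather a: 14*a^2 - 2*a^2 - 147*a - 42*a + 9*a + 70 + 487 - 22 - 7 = 12*a^2 - 180*a + 528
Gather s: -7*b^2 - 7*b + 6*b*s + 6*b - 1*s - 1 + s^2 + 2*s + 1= -7*b^2 - b + s^2 + s*(6*b + 1)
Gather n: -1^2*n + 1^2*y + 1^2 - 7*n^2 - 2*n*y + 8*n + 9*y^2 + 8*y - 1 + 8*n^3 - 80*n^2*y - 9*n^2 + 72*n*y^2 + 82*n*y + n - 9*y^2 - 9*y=8*n^3 + n^2*(-80*y - 16) + n*(72*y^2 + 80*y + 8)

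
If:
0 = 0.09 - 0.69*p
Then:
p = 0.13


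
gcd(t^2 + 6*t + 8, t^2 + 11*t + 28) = t + 4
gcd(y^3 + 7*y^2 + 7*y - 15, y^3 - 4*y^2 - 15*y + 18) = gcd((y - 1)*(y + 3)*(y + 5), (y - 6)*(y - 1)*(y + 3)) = y^2 + 2*y - 3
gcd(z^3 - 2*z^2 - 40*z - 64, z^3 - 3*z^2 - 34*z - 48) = z^2 - 6*z - 16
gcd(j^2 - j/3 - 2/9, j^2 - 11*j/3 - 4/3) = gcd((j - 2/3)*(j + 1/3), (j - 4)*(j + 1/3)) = j + 1/3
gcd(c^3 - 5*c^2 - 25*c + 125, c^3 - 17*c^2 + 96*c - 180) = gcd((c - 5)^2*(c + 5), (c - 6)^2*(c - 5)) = c - 5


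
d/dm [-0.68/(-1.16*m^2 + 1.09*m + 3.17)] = (0.7412 - 1.5776*m)/(-1.16*m^2 + 1.09*m + 3.17)^2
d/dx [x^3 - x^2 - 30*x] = 3*x^2 - 2*x - 30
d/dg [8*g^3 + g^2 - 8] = 2*g*(12*g + 1)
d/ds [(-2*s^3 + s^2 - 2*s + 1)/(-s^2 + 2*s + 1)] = 2*(s^4 - 4*s^3 - 3*s^2 + 2*s - 2)/(s^4 - 4*s^3 + 2*s^2 + 4*s + 1)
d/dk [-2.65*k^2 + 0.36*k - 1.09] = 0.36 - 5.3*k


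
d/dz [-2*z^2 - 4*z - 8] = -4*z - 4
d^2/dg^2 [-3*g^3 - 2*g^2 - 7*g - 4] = -18*g - 4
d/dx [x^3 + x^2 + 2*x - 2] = 3*x^2 + 2*x + 2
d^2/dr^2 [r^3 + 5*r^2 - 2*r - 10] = 6*r + 10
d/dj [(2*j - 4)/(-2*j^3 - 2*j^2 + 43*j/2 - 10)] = 8*(4*j^3 - 10*j^2 - 8*j + 33)/(16*j^6 + 32*j^5 - 328*j^4 - 184*j^3 + 2009*j^2 - 1720*j + 400)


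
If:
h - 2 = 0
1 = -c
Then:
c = -1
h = 2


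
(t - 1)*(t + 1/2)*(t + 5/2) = t^3 + 2*t^2 - 7*t/4 - 5/4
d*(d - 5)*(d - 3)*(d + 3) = d^4 - 5*d^3 - 9*d^2 + 45*d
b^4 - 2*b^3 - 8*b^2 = b^2*(b - 4)*(b + 2)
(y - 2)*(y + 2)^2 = y^3 + 2*y^2 - 4*y - 8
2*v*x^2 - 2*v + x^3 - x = (2*v + x)*(x - 1)*(x + 1)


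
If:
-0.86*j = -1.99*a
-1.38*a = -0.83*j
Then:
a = 0.00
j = 0.00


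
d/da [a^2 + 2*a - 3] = 2*a + 2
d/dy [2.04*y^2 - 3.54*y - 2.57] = 4.08*y - 3.54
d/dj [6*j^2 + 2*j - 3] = 12*j + 2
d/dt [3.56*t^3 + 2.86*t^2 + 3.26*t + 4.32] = 10.68*t^2 + 5.72*t + 3.26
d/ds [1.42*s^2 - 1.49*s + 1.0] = 2.84*s - 1.49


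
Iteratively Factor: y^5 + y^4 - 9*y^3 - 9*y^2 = (y + 1)*(y^4 - 9*y^2) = (y - 3)*(y + 1)*(y^3 + 3*y^2) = (y - 3)*(y + 1)*(y + 3)*(y^2) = y*(y - 3)*(y + 1)*(y + 3)*(y)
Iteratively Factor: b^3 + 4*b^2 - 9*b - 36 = (b - 3)*(b^2 + 7*b + 12) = (b - 3)*(b + 3)*(b + 4)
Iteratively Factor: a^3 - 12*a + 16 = (a - 2)*(a^2 + 2*a - 8) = (a - 2)^2*(a + 4)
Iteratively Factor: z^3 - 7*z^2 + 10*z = (z - 5)*(z^2 - 2*z) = (z - 5)*(z - 2)*(z)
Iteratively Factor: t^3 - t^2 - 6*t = (t)*(t^2 - t - 6) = t*(t - 3)*(t + 2)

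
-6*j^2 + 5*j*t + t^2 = (-j + t)*(6*j + t)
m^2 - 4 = (m - 2)*(m + 2)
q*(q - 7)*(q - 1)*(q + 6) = q^4 - 2*q^3 - 41*q^2 + 42*q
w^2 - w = w*(w - 1)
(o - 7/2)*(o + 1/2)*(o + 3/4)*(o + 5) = o^4 + 11*o^3/4 - 61*o^2/4 - 341*o/16 - 105/16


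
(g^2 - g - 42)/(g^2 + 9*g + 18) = (g - 7)/(g + 3)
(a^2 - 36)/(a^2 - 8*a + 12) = (a + 6)/(a - 2)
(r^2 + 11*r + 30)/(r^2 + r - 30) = (r + 5)/(r - 5)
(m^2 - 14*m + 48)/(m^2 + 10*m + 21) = (m^2 - 14*m + 48)/(m^2 + 10*m + 21)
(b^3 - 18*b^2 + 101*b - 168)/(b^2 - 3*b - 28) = (b^2 - 11*b + 24)/(b + 4)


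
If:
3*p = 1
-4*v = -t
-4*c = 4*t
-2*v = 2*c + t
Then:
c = 0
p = 1/3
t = 0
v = 0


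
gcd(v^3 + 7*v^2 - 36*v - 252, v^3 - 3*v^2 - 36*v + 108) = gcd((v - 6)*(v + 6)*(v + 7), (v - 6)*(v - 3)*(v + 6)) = v^2 - 36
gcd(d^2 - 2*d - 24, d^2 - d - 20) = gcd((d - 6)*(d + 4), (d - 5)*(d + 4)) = d + 4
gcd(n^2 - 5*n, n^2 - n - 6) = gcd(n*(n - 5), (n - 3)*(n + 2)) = 1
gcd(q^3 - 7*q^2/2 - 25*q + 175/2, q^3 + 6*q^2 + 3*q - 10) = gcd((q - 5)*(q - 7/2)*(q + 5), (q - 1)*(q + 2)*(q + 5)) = q + 5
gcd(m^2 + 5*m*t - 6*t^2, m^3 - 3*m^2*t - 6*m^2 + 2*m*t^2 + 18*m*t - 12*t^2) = -m + t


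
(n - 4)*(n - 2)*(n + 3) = n^3 - 3*n^2 - 10*n + 24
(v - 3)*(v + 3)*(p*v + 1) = p*v^3 - 9*p*v + v^2 - 9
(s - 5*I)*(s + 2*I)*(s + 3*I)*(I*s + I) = I*s^4 + I*s^3 + 19*I*s^2 - 30*s + 19*I*s - 30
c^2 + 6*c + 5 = (c + 1)*(c + 5)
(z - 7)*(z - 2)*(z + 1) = z^3 - 8*z^2 + 5*z + 14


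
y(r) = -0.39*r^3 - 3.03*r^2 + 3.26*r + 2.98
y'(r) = -1.17*r^2 - 6.06*r + 3.26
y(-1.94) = -11.90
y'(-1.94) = 10.61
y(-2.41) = -17.02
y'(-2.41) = 11.07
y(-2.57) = -18.79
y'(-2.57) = 11.11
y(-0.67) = -0.45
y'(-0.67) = 6.79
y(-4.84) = -39.56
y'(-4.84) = 5.18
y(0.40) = 3.77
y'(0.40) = 0.65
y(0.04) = 3.11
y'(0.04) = 3.02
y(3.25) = -31.82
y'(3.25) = -28.79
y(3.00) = -25.04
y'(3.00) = -25.45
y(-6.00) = -41.42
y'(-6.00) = -2.50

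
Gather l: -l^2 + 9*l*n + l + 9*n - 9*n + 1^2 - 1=-l^2 + l*(9*n + 1)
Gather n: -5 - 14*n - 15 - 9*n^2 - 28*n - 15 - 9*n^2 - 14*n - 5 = -18*n^2 - 56*n - 40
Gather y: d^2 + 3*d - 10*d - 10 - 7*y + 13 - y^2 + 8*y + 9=d^2 - 7*d - y^2 + y + 12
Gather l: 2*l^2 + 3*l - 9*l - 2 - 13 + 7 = 2*l^2 - 6*l - 8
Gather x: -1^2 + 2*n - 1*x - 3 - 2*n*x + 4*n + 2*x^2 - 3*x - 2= 6*n + 2*x^2 + x*(-2*n - 4) - 6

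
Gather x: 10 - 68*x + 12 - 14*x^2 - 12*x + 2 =-14*x^2 - 80*x + 24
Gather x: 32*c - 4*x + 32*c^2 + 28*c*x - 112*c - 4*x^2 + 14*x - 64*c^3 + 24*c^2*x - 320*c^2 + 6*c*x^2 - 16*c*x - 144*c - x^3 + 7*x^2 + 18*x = -64*c^3 - 288*c^2 - 224*c - x^3 + x^2*(6*c + 3) + x*(24*c^2 + 12*c + 28)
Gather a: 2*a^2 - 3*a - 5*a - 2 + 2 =2*a^2 - 8*a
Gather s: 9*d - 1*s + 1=9*d - s + 1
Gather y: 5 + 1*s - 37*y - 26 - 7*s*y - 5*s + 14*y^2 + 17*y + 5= -4*s + 14*y^2 + y*(-7*s - 20) - 16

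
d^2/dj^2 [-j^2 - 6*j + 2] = -2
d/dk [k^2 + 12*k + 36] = 2*k + 12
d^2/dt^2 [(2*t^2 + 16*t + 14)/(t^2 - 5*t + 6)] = 4*(13*t^3 + 3*t^2 - 249*t + 409)/(t^6 - 15*t^5 + 93*t^4 - 305*t^3 + 558*t^2 - 540*t + 216)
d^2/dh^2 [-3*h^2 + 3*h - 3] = -6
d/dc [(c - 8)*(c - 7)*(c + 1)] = 3*c^2 - 28*c + 41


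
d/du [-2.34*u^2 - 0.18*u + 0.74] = -4.68*u - 0.18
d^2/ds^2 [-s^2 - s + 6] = -2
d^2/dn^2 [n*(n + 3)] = 2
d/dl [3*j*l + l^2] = 3*j + 2*l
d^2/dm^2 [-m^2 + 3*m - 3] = -2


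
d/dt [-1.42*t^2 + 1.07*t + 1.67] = 1.07 - 2.84*t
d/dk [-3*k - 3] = -3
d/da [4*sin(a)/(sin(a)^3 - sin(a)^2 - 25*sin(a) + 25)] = 4*(-2*sin(a)^3 + sin(a)^2 + 25)*cos(a)/(sin(a)^3 - sin(a)^2 - 25*sin(a) + 25)^2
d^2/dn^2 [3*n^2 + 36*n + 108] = 6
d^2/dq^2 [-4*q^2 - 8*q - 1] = -8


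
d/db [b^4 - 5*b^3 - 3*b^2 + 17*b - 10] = 4*b^3 - 15*b^2 - 6*b + 17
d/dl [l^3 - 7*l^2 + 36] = l*(3*l - 14)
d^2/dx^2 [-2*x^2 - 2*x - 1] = -4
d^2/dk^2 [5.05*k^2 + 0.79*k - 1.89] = 10.1000000000000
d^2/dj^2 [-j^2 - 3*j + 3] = -2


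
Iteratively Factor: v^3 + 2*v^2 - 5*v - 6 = (v + 1)*(v^2 + v - 6) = (v - 2)*(v + 1)*(v + 3)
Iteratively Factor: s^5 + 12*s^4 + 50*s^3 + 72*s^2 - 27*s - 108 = (s - 1)*(s^4 + 13*s^3 + 63*s^2 + 135*s + 108) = (s - 1)*(s + 4)*(s^3 + 9*s^2 + 27*s + 27) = (s - 1)*(s + 3)*(s + 4)*(s^2 + 6*s + 9) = (s - 1)*(s + 3)^2*(s + 4)*(s + 3)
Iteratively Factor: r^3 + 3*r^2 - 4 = (r + 2)*(r^2 + r - 2) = (r - 1)*(r + 2)*(r + 2)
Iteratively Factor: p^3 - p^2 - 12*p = (p - 4)*(p^2 + 3*p) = p*(p - 4)*(p + 3)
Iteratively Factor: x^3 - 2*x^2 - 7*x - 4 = (x - 4)*(x^2 + 2*x + 1) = (x - 4)*(x + 1)*(x + 1)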